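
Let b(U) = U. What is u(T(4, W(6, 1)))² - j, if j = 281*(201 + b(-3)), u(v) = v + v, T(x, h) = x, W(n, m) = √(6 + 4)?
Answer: -55574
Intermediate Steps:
W(n, m) = √10
u(v) = 2*v
j = 55638 (j = 281*(201 - 3) = 281*198 = 55638)
u(T(4, W(6, 1)))² - j = (2*4)² - 1*55638 = 8² - 55638 = 64 - 55638 = -55574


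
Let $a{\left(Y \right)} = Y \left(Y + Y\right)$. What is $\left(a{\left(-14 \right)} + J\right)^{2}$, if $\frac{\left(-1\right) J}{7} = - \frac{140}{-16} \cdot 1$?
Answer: $\frac{1750329}{16} \approx 1.094 \cdot 10^{5}$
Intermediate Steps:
$J = - \frac{245}{4}$ ($J = - 7 - \frac{140}{-16} \cdot 1 = - 7 \left(-140\right) \left(- \frac{1}{16}\right) 1 = - 7 \cdot \frac{35}{4} \cdot 1 = \left(-7\right) \frac{35}{4} = - \frac{245}{4} \approx -61.25$)
$a{\left(Y \right)} = 2 Y^{2}$ ($a{\left(Y \right)} = Y 2 Y = 2 Y^{2}$)
$\left(a{\left(-14 \right)} + J\right)^{2} = \left(2 \left(-14\right)^{2} - \frac{245}{4}\right)^{2} = \left(2 \cdot 196 - \frac{245}{4}\right)^{2} = \left(392 - \frac{245}{4}\right)^{2} = \left(\frac{1323}{4}\right)^{2} = \frac{1750329}{16}$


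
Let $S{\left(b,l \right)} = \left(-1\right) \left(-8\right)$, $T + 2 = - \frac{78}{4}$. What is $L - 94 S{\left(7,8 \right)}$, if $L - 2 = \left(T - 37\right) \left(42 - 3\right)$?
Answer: $- \frac{6063}{2} \approx -3031.5$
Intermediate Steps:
$T = - \frac{43}{2}$ ($T = -2 - \frac{78}{4} = -2 - \frac{39}{2} = - \frac{43}{2} \approx -21.5$)
$S{\left(b,l \right)} = 8$
$L = - \frac{4559}{2}$ ($L = 2 + \left(- \frac{43}{2} - 37\right) \left(42 - 3\right) = 2 - \frac{4563}{2} = - \frac{4559}{2} \approx -2279.5$)
$L - 94 S{\left(7,8 \right)} = - \frac{4559}{2} - 752 = - \frac{6063}{2}$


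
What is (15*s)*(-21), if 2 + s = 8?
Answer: -1890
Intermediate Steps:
s = 6 (s = -2 + 8 = 6)
(15*s)*(-21) = (15*6)*(-21) = 90*(-21) = -1890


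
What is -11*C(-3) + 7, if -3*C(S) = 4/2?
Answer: 43/3 ≈ 14.333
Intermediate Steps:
C(S) = -⅔ (C(S) = -4/(3*2) = -⅓*2 = -⅔)
-11*C(-3) + 7 = -11*(-⅔) + 7 = 22/3 + 7 = 43/3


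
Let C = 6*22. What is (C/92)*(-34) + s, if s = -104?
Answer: -3514/23 ≈ -152.78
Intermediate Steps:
C = 132
(C/92)*(-34) + s = (132/92)*(-34) - 104 = (132*(1/92))*(-34) - 104 = (33/23)*(-34) - 104 = -1122/23 - 104 = -3514/23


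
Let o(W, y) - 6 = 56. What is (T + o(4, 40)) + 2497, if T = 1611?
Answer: 4170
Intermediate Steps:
o(W, y) = 62 (o(W, y) = 6 + 56 = 62)
(T + o(4, 40)) + 2497 = (1611 + 62) + 2497 = 1673 + 2497 = 4170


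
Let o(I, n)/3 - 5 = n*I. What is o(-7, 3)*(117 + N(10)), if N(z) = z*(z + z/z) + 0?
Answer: -10896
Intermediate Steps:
o(I, n) = 15 + 3*I*n (o(I, n) = 15 + 3*(n*I) = 15 + 3*(I*n) = 15 + 3*I*n)
N(z) = z*(1 + z) (N(z) = z*(z + 1) + 0 = z*(1 + z) + 0 = z*(1 + z))
o(-7, 3)*(117 + N(10)) = (15 + 3*(-7)*3)*(117 + 10*(1 + 10)) = (15 - 63)*(117 + 10*11) = -48*(117 + 110) = -48*227 = -10896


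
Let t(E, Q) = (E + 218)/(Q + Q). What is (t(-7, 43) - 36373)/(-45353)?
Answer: 3127867/3900358 ≈ 0.80194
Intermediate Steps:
t(E, Q) = (218 + E)/(2*Q) (t(E, Q) = (218 + E)/((2*Q)) = (218 + E)*(1/(2*Q)) = (218 + E)/(2*Q))
(t(-7, 43) - 36373)/(-45353) = ((½)*(218 - 7)/43 - 36373)/(-45353) = ((½)*(1/43)*211 - 36373)*(-1/45353) = (211/86 - 36373)*(-1/45353) = -3127867/86*(-1/45353) = 3127867/3900358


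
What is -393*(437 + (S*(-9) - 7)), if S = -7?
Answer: -193749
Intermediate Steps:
-393*(437 + (S*(-9) - 7)) = -393*(437 + (-7*(-9) - 7)) = -393*(437 + (63 - 7)) = -393*(437 + 56) = -393*493 = -193749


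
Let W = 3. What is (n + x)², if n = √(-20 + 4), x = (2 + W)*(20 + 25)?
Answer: 50609 + 1800*I ≈ 50609.0 + 1800.0*I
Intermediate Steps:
x = 225 (x = (2 + 3)*(20 + 25) = 5*45 = 225)
n = 4*I (n = √(-16) = 4*I ≈ 4.0*I)
(n + x)² = (4*I + 225)² = (225 + 4*I)²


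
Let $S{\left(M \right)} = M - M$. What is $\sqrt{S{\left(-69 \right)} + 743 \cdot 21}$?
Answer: $\sqrt{15603} \approx 124.91$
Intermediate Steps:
$S{\left(M \right)} = 0$
$\sqrt{S{\left(-69 \right)} + 743 \cdot 21} = \sqrt{0 + 743 \cdot 21} = \sqrt{0 + 15603} = \sqrt{15603}$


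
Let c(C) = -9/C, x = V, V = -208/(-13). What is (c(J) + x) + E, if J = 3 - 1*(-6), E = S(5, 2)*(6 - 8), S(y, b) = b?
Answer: 11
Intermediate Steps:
V = 16 (V = -208*(-1/13) = 16)
x = 16
E = -4 (E = 2*(6 - 8) = 2*(-2) = -4)
J = 9 (J = 3 + 6 = 9)
(c(J) + x) + E = (-9/9 + 16) - 4 = (-9*1/9 + 16) - 4 = (-1 + 16) - 4 = 15 - 4 = 11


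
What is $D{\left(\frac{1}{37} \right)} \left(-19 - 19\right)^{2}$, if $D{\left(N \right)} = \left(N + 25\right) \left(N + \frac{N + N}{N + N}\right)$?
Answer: $\frac{50811472}{1369} \approx 37116.0$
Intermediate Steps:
$D{\left(N \right)} = \left(1 + N\right) \left(25 + N\right)$ ($D{\left(N \right)} = \left(25 + N\right) \left(N + \frac{2 N}{2 N}\right) = \left(25 + N\right) \left(N + 2 N \frac{1}{2 N}\right) = \left(25 + N\right) \left(N + 1\right) = \left(25 + N\right) \left(1 + N\right) = \left(1 + N\right) \left(25 + N\right)$)
$D{\left(\frac{1}{37} \right)} \left(-19 - 19\right)^{2} = \left(25 + \left(\frac{1}{37}\right)^{2} + \frac{26}{37}\right) \left(-19 - 19\right)^{2} = \left(25 + \left(\frac{1}{37}\right)^{2} + 26 \cdot \frac{1}{37}\right) \left(-38\right)^{2} = \left(25 + \frac{1}{1369} + \frac{26}{37}\right) 1444 = \frac{35188}{1369} \cdot 1444 = \frac{50811472}{1369}$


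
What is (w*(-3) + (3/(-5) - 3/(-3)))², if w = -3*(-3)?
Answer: 17689/25 ≈ 707.56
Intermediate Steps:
w = 9
(w*(-3) + (3/(-5) - 3/(-3)))² = (9*(-3) + (3/(-5) - 3/(-3)))² = (-27 + (3*(-⅕) - 3*(-⅓)))² = (-27 + (-⅗ + 1))² = (-27 + ⅖)² = (-133/5)² = 17689/25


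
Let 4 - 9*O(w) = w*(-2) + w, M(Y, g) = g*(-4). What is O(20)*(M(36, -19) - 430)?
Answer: -944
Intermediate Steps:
M(Y, g) = -4*g
O(w) = 4/9 + w/9 (O(w) = 4/9 - (w*(-2) + w)/9 = 4/9 - (-2*w + w)/9 = 4/9 - (-1)*w/9 = 4/9 + w/9)
O(20)*(M(36, -19) - 430) = (4/9 + (1/9)*20)*(-4*(-19) - 430) = (4/9 + 20/9)*(76 - 430) = (8/3)*(-354) = -944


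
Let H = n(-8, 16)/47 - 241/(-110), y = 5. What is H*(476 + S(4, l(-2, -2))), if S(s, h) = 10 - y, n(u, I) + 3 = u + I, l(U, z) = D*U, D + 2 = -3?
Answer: 5712837/5170 ≈ 1105.0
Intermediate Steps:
D = -5 (D = -2 - 3 = -5)
l(U, z) = -5*U
n(u, I) = -3 + I + u (n(u, I) = -3 + (u + I) = -3 + (I + u) = -3 + I + u)
H = 11877/5170 (H = (-3 + 16 - 8)/47 - 241/(-110) = 5*(1/47) - 241*(-1/110) = 5/47 + 241/110 = 11877/5170 ≈ 2.2973)
S(s, h) = 5 (S(s, h) = 10 - 1*5 = 10 - 5 = 5)
H*(476 + S(4, l(-2, -2))) = 11877*(476 + 5)/5170 = (11877/5170)*481 = 5712837/5170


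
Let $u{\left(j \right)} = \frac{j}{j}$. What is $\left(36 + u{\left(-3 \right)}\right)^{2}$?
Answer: $1369$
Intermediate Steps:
$u{\left(j \right)} = 1$
$\left(36 + u{\left(-3 \right)}\right)^{2} = \left(36 + 1\right)^{2} = 37^{2} = 1369$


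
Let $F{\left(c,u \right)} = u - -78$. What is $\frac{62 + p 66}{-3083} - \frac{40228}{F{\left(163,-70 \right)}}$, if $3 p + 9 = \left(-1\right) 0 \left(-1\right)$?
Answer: $- \frac{31005459}{6166} \approx -5028.5$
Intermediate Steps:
$F{\left(c,u \right)} = 78 + u$ ($F{\left(c,u \right)} = u + 78 = 78 + u$)
$p = -3$ ($p = -3 + \frac{\left(-1\right) 0 \left(-1\right)}{3} = -3 + \frac{0 \left(-1\right)}{3} = -3 + \frac{1}{3} \cdot 0 = -3 + 0 = -3$)
$\frac{62 + p 66}{-3083} - \frac{40228}{F{\left(163,-70 \right)}} = \frac{62 - 198}{-3083} - \frac{40228}{78 - 70} = \left(62 - 198\right) \left(- \frac{1}{3083}\right) - \frac{40228}{8} = \left(-136\right) \left(- \frac{1}{3083}\right) - \frac{10057}{2} = \frac{136}{3083} - \frac{10057}{2} = - \frac{31005459}{6166}$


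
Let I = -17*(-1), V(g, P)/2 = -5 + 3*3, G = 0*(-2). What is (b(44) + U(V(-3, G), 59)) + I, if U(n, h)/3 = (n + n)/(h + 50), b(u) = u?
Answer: 6697/109 ≈ 61.440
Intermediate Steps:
G = 0
V(g, P) = 8 (V(g, P) = 2*(-5 + 3*3) = 2*(-5 + 9) = 2*4 = 8)
U(n, h) = 6*n/(50 + h) (U(n, h) = 3*((n + n)/(h + 50)) = 3*((2*n)/(50 + h)) = 3*(2*n/(50 + h)) = 6*n/(50 + h))
I = 17
(b(44) + U(V(-3, G), 59)) + I = (44 + 6*8/(50 + 59)) + 17 = (44 + 6*8/109) + 17 = (44 + 6*8*(1/109)) + 17 = (44 + 48/109) + 17 = 4844/109 + 17 = 6697/109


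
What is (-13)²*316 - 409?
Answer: 52995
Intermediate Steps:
(-13)²*316 - 409 = 169*316 - 409 = 53404 - 409 = 52995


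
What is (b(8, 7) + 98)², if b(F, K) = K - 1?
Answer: 10816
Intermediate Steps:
b(F, K) = -1 + K
(b(8, 7) + 98)² = ((-1 + 7) + 98)² = (6 + 98)² = 104² = 10816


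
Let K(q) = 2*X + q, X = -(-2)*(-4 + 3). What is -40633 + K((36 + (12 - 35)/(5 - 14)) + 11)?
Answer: -365287/9 ≈ -40587.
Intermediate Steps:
X = -2 (X = -(-2)*(-1) = -1*2 = -2)
K(q) = -4 + q (K(q) = 2*(-2) + q = -4 + q)
-40633 + K((36 + (12 - 35)/(5 - 14)) + 11) = -40633 + (-4 + ((36 + (12 - 35)/(5 - 14)) + 11)) = -40633 + (-4 + ((36 - 23/(-9)) + 11)) = -40633 + (-4 + ((36 - 23*(-⅑)) + 11)) = -40633 + (-4 + ((36 + 23/9) + 11)) = -40633 + (-4 + (347/9 + 11)) = -40633 + (-4 + 446/9) = -40633 + 410/9 = -365287/9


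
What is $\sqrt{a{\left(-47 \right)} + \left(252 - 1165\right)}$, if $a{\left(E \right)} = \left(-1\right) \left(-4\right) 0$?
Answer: $i \sqrt{913} \approx 30.216 i$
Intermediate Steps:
$a{\left(E \right)} = 0$ ($a{\left(E \right)} = 4 \cdot 0 = 0$)
$\sqrt{a{\left(-47 \right)} + \left(252 - 1165\right)} = \sqrt{0 + \left(252 - 1165\right)} = \sqrt{0 - 913} = \sqrt{-913} = i \sqrt{913}$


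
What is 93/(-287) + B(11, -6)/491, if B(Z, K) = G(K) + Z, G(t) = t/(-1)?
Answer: -40784/140917 ≈ -0.28942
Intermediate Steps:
G(t) = -t (G(t) = t*(-1) = -t)
B(Z, K) = Z - K (B(Z, K) = -K + Z = Z - K)
93/(-287) + B(11, -6)/491 = 93/(-287) + (11 - 1*(-6))/491 = 93*(-1/287) + (11 + 6)*(1/491) = -93/287 + 17*(1/491) = -93/287 + 17/491 = -40784/140917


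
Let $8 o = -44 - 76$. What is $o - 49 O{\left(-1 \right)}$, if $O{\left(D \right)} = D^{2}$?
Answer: $-64$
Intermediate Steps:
$o = -15$ ($o = \frac{-44 - 76}{8} = \frac{1}{8} \left(-120\right) = -15$)
$o - 49 O{\left(-1 \right)} = -15 - 49 \left(-1\right)^{2} = -15 - 49 = -64$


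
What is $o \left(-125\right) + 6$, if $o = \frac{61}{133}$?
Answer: $- \frac{6827}{133} \approx -51.331$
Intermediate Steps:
$o = \frac{61}{133}$ ($o = 61 \cdot \frac{1}{133} = \frac{61}{133} \approx 0.45865$)
$o \left(-125\right) + 6 = \frac{61}{133} \left(-125\right) + 6 = - \frac{7625}{133} + 6 = - \frac{6827}{133}$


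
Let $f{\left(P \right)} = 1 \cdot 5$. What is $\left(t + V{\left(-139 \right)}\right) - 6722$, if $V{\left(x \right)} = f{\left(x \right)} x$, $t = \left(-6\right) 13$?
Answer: $-7495$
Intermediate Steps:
$f{\left(P \right)} = 5$
$t = -78$
$V{\left(x \right)} = 5 x$
$\left(t + V{\left(-139 \right)}\right) - 6722 = \left(-78 + 5 \left(-139\right)\right) - 6722 = \left(-78 - 695\right) - 6722 = -773 - 6722 = -7495$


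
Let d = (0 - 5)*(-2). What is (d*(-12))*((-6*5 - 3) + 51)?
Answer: -2160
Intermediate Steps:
d = 10 (d = -5*(-2) = 10)
(d*(-12))*((-6*5 - 3) + 51) = (10*(-12))*((-6*5 - 3) + 51) = -120*((-30 - 3) + 51) = -120*(-33 + 51) = -120*18 = -2160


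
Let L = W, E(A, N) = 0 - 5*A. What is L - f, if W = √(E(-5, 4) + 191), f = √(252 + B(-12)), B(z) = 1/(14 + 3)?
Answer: 6*√6 - √72845/17 ≈ -1.1794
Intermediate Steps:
E(A, N) = -5*A
B(z) = 1/17
f = √72845/17 (f = √(252 + 1/17) = √(4285/17) = √72845/17 ≈ 15.876)
W = 6*√6 (W = √(-5*(-5) + 191) = √(25 + 191) = √216 = 6*√6 ≈ 14.697)
L = 6*√6 ≈ 14.697
L - f = 6*√6 - √72845/17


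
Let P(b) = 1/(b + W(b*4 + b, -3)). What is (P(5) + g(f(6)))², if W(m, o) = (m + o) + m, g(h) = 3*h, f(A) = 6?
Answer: 877969/2704 ≈ 324.69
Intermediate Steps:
W(m, o) = o + 2*m
P(b) = 1/(-3 + 11*b) (P(b) = 1/(b + (-3 + 2*(b*4 + b))) = 1/(b + (-3 + 2*(4*b + b))) = 1/(b + (-3 + 2*(5*b))) = 1/(b + (-3 + 10*b)) = 1/(-3 + 11*b))
(P(5) + g(f(6)))² = (1/(-3 + 11*5) + 3*6)² = (1/(-3 + 55) + 18)² = (1/52 + 18)² = (937/52)² = 877969/2704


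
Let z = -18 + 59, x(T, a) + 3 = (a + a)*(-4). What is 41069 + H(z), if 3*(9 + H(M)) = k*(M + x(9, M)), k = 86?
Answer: 98240/3 ≈ 32747.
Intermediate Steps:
x(T, a) = -3 - 8*a (x(T, a) = -3 + (a + a)*(-4) = -3 + (2*a)*(-4) = -3 - 8*a)
z = 41
H(M) = -95 - 602*M/3 (H(M) = -9 + (86*(M + (-3 - 8*M)))/3 = -9 + (86*(-3 - 7*M))/3 = -9 + (-258 - 602*M)/3 = -9 + (-86 - 602*M/3) = -95 - 602*M/3)
41069 + H(z) = 41069 + (-95 - 602/3*41) = 41069 + (-95 - 24682/3) = 41069 - 24967/3 = 98240/3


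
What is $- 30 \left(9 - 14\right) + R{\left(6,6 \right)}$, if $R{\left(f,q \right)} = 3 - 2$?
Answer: $151$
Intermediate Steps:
$R{\left(f,q \right)} = 1$ ($R{\left(f,q \right)} = 3 - 2 = 1$)
$- 30 \left(9 - 14\right) + R{\left(6,6 \right)} = - 30 \left(9 - 14\right) + 1 = \left(-30\right) \left(-5\right) + 1 = 150 + 1 = 151$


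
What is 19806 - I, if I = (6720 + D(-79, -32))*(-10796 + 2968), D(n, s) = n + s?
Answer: 51755058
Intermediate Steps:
I = -51735252 (I = (6720 + (-79 - 32))*(-10796 + 2968) = (6720 - 111)*(-7828) = 6609*(-7828) = -51735252)
19806 - I = 19806 - 1*(-51735252) = 19806 + 51735252 = 51755058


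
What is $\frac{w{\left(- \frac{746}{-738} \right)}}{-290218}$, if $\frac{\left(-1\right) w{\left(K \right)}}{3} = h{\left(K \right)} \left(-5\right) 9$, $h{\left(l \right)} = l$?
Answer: $- \frac{5595}{11898938} \approx -0.00047021$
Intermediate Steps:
$w{\left(K \right)} = 135 K$ ($w{\left(K \right)} = - 3 K \left(-5\right) 9 = - 3 - 5 K 9 = - 3 \left(- 45 K\right) = 135 K$)
$\frac{w{\left(- \frac{746}{-738} \right)}}{-290218} = \frac{135 \left(- \frac{746}{-738}\right)}{-290218} = 135 \left(\left(-746\right) \left(- \frac{1}{738}\right)\right) \left(- \frac{1}{290218}\right) = 135 \cdot \frac{373}{369} \left(- \frac{1}{290218}\right) = \frac{5595}{41} \left(- \frac{1}{290218}\right) = - \frac{5595}{11898938}$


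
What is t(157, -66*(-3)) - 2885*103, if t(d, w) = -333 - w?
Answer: -297686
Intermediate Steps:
t(157, -66*(-3)) - 2885*103 = (-333 - (-66)*(-3)) - 2885*103 = (-333 - 1*198) - 1*297155 = (-333 - 198) - 297155 = -531 - 297155 = -297686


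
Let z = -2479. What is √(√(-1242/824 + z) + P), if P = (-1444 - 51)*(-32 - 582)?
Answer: √(38953277480 + 206*I*√105262807)/206 ≈ 958.09 + 0.025992*I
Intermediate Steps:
P = 917930 (P = -1495*(-614) = 917930)
√(√(-1242/824 + z) + P) = √(√(-1242/824 - 2479) + 917930) = √(√(-1242*1/824 - 2479) + 917930) = √(√(-621/412 - 2479) + 917930) = √(√(-1021969/412) + 917930) = √(I*√105262807/206 + 917930) = √(917930 + I*√105262807/206)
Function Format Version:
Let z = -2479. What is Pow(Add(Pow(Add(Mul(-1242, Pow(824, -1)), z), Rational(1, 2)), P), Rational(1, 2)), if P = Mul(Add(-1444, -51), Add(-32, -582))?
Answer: Mul(Rational(1, 206), Pow(Add(38953277480, Mul(206, I, Pow(105262807, Rational(1, 2)))), Rational(1, 2))) ≈ Add(958.09, Mul(0.025992, I))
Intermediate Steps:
P = 917930 (P = Mul(-1495, -614) = 917930)
Pow(Add(Pow(Add(Mul(-1242, Pow(824, -1)), z), Rational(1, 2)), P), Rational(1, 2)) = Pow(Add(Pow(Add(Mul(-1242, Pow(824, -1)), -2479), Rational(1, 2)), 917930), Rational(1, 2)) = Pow(Add(Pow(Add(Mul(-1242, Rational(1, 824)), -2479), Rational(1, 2)), 917930), Rational(1, 2)) = Pow(Add(Pow(Add(Rational(-621, 412), -2479), Rational(1, 2)), 917930), Rational(1, 2)) = Pow(Add(Pow(Rational(-1021969, 412), Rational(1, 2)), 917930), Rational(1, 2)) = Pow(Add(Mul(Rational(1, 206), I, Pow(105262807, Rational(1, 2))), 917930), Rational(1, 2)) = Pow(Add(917930, Mul(Rational(1, 206), I, Pow(105262807, Rational(1, 2)))), Rational(1, 2))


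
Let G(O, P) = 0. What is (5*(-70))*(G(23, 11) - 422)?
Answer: 147700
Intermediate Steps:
(5*(-70))*(G(23, 11) - 422) = (5*(-70))*(0 - 422) = -350*(-422) = 147700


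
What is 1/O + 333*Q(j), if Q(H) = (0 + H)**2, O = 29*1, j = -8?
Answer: 618049/29 ≈ 21312.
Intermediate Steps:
O = 29
Q(H) = H**2
1/O + 333*Q(j) = 1/29 + 333*(-8)**2 = 1/29 + 333*64 = 1/29 + 21312 = 618049/29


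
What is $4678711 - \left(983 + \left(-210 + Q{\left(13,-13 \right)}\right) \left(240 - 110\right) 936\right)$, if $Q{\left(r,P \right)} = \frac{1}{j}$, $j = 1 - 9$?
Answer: $30245738$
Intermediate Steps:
$j = -8$
$Q{\left(r,P \right)} = - \frac{1}{8}$ ($Q{\left(r,P \right)} = \frac{1}{-8} = - \frac{1}{8}$)
$4678711 - \left(983 + \left(-210 + Q{\left(13,-13 \right)}\right) \left(240 - 110\right) 936\right) = 4678711 - \left(983 + \left(-210 - \frac{1}{8}\right) \left(240 - 110\right) 936\right) = 4678711 - \left(983 + \left(- \frac{1681}{8}\right) 130 \cdot 936\right) = 4678711 - \left(983 - 25568010\right) = 4678711 - -25567027 = 4678711 + 25567027 = 30245738$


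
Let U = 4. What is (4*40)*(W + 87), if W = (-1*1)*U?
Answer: 13280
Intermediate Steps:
W = -4 (W = -1*1*4 = -1*4 = -4)
(4*40)*(W + 87) = (4*40)*(-4 + 87) = 160*83 = 13280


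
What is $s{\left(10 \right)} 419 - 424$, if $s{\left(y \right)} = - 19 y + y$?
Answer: $-75844$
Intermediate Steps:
$s{\left(y \right)} = - 18 y$
$s{\left(10 \right)} 419 - 424 = \left(-18\right) 10 \cdot 419 - 424 = \left(-180\right) 419 - 424 = -75420 - 424 = -75844$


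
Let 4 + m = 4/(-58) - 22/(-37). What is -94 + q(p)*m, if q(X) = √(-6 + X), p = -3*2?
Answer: -94 - 7456*I*√3/1073 ≈ -94.0 - 12.036*I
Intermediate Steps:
m = -3728/1073 (m = -4 + (4/(-58) - 22/(-37)) = -4 + (4*(-1/58) - 22*(-1/37)) = -4 + (-2/29 + 22/37) = -4 + 564/1073 = -3728/1073 ≈ -3.4744)
p = -6
-94 + q(p)*m = -94 + √(-6 - 6)*(-3728/1073) = -94 + √(-12)*(-3728/1073) = -94 + (2*I*√3)*(-3728/1073) = -94 - 7456*I*√3/1073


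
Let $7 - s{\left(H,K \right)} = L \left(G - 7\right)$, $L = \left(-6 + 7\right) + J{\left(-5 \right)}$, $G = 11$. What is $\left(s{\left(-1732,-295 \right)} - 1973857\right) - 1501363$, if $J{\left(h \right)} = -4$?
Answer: $-3475201$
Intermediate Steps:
$L = -3$ ($L = \left(-6 + 7\right) - 4 = 1 - 4 = -3$)
$s{\left(H,K \right)} = 19$ ($s{\left(H,K \right)} = 7 - - 3 \left(11 - 7\right) = 7 - \left(-3\right) 4 = 7 - -12 = 7 + 12 = 19$)
$\left(s{\left(-1732,-295 \right)} - 1973857\right) - 1501363 = \left(19 - 1973857\right) - 1501363 = -1973838 - 1501363 = -3475201$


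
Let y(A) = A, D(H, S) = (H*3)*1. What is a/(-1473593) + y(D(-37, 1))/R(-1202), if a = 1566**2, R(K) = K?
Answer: -2784163089/1771258786 ≈ -1.5719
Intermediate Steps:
D(H, S) = 3*H (D(H, S) = (3*H)*1 = 3*H)
a = 2452356
a/(-1473593) + y(D(-37, 1))/R(-1202) = 2452356/(-1473593) + (3*(-37))/(-1202) = 2452356*(-1/1473593) - 111*(-1/1202) = -2452356/1473593 + 111/1202 = -2784163089/1771258786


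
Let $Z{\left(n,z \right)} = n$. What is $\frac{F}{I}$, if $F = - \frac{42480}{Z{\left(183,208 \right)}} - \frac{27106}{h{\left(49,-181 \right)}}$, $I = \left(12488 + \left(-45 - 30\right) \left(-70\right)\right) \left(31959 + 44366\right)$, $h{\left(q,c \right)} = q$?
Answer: $- \frac{1173653}{2023333084325} \approx -5.8006 \cdot 10^{-7}$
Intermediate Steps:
$I = 1353852850$ ($I = \left(12488 - -5250\right) 76325 = \left(12488 + 5250\right) 76325 = 17738 \cdot 76325 = 1353852850$)
$F = - \frac{2347306}{2989}$ ($F = - \frac{42480}{183} - \frac{27106}{49} = \left(-42480\right) \frac{1}{183} - \frac{27106}{49} = - \frac{14160}{61} - \frac{27106}{49} = - \frac{2347306}{2989} \approx -785.31$)
$\frac{F}{I} = - \frac{2347306}{2989 \cdot 1353852850} = \left(- \frac{2347306}{2989}\right) \frac{1}{1353852850} = - \frac{1173653}{2023333084325}$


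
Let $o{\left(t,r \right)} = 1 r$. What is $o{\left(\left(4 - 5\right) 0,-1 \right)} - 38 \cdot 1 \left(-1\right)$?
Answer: $37$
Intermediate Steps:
$o{\left(t,r \right)} = r$
$o{\left(\left(4 - 5\right) 0,-1 \right)} - 38 \cdot 1 \left(-1\right) = -1 - 38 \cdot 1 \left(-1\right) = -1 - -38 = -1 + 38 = 37$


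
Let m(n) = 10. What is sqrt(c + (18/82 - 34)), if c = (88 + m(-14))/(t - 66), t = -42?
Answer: I*sqrt(18892554)/738 ≈ 5.8896*I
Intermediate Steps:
c = -49/54 (c = (88 + 10)/(-42 - 66) = 98/(-108) = 98*(-1/108) = -49/54 ≈ -0.90741)
sqrt(c + (18/82 - 34)) = sqrt(-49/54 + (18/82 - 34)) = sqrt(-49/54 + (18*(1/82) - 34)) = sqrt(-49/54 + (9/41 - 34)) = sqrt(-49/54 - 1385/41) = sqrt(-76799/2214) = I*sqrt(18892554)/738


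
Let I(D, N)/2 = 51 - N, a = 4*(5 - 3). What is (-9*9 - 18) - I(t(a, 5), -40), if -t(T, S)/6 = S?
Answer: -281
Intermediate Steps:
a = 8 (a = 4*2 = 8)
t(T, S) = -6*S
I(D, N) = 102 - 2*N (I(D, N) = 2*(51 - N) = 102 - 2*N)
(-9*9 - 18) - I(t(a, 5), -40) = (-9*9 - 18) - (102 - 2*(-40)) = (-81 - 18) - (102 + 80) = -99 - 1*182 = -99 - 182 = -281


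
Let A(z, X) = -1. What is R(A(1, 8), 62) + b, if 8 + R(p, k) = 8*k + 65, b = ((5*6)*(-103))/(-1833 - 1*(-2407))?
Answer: 157166/287 ≈ 547.62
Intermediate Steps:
b = -1545/287 (b = (30*(-103))/(-1833 + 2407) = -3090/574 = -3090*1/574 = -1545/287 ≈ -5.3833)
R(p, k) = 57 + 8*k (R(p, k) = -8 + (8*k + 65) = -8 + (65 + 8*k) = 57 + 8*k)
R(A(1, 8), 62) + b = (57 + 8*62) - 1545/287 = (57 + 496) - 1545/287 = 553 - 1545/287 = 157166/287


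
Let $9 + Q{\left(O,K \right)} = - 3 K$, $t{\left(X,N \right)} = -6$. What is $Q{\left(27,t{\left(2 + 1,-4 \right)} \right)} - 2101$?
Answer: $-2092$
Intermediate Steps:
$Q{\left(O,K \right)} = -9 - 3 K$
$Q{\left(27,t{\left(2 + 1,-4 \right)} \right)} - 2101 = \left(-9 - -18\right) - 2101 = \left(-9 + 18\right) - 2101 = 9 - 2101 = -2092$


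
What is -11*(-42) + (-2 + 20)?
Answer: 480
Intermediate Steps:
-11*(-42) + (-2 + 20) = 462 + 18 = 480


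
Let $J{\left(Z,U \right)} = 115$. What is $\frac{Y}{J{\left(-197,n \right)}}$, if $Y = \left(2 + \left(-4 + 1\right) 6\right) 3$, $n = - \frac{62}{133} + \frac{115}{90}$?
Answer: $- \frac{48}{115} \approx -0.41739$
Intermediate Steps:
$n = \frac{1943}{2394}$ ($n = \left(-62\right) \frac{1}{133} + 115 \cdot \frac{1}{90} = - \frac{62}{133} + \frac{23}{18} = \frac{1943}{2394} \approx 0.81161$)
$Y = -48$ ($Y = \left(2 - 18\right) 3 = \left(-16\right) 3 = -48$)
$\frac{Y}{J{\left(-197,n \right)}} = - \frac{48}{115}$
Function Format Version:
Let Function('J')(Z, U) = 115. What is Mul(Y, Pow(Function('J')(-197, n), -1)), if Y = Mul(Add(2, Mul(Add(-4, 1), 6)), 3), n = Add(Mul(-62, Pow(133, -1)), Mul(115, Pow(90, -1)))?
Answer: Rational(-48, 115) ≈ -0.41739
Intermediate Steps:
n = Rational(1943, 2394) (n = Add(Mul(-62, Rational(1, 133)), Mul(115, Rational(1, 90))) = Add(Rational(-62, 133), Rational(23, 18)) = Rational(1943, 2394) ≈ 0.81161)
Y = -48 (Y = Mul(Add(2, Mul(-3, 6)), 3) = Mul(Add(2, -18), 3) = Mul(-16, 3) = -48)
Mul(Y, Pow(Function('J')(-197, n), -1)) = Mul(-48, Pow(115, -1)) = Mul(-48, Rational(1, 115)) = Rational(-48, 115)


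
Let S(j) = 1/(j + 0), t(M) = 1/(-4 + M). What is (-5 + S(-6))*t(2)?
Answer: 31/12 ≈ 2.5833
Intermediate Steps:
S(j) = 1/j
(-5 + S(-6))*t(2) = (-5 + 1/(-6))/(-4 + 2) = (-5 - 1/6)/(-2) = -31/6*(-1/2) = 31/12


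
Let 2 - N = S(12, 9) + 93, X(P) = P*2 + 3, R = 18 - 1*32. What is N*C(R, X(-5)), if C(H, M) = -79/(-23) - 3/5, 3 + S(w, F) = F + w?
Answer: -35534/115 ≈ -308.99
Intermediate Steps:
R = -14 (R = 18 - 32 = -14)
S(w, F) = -3 + F + w (S(w, F) = -3 + (F + w) = -3 + F + w)
X(P) = 3 + 2*P (X(P) = 2*P + 3 = 3 + 2*P)
N = -109 (N = 2 - ((-3 + 9 + 12) + 93) = 2 - (18 + 93) = 2 - 1*111 = 2 - 111 = -109)
C(H, M) = 326/115 (C(H, M) = -79*(-1/23) - 3*⅕ = 79/23 - ⅗ = 326/115)
N*C(R, X(-5)) = -109*326/115 = -35534/115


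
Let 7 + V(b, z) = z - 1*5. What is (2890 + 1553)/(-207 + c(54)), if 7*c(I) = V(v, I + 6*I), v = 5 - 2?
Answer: -10367/361 ≈ -28.717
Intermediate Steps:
v = 3
V(b, z) = -12 + z (V(b, z) = -7 + (z - 1*5) = -7 + (z - 5) = -7 + (-5 + z) = -12 + z)
c(I) = -12/7 + I (c(I) = (-12 + (I + 6*I))/7 = (-12 + 7*I)/7 = -12/7 + I)
(2890 + 1553)/(-207 + c(54)) = (2890 + 1553)/(-207 + (-12/7 + 54)) = 4443/(-207 + 366/7) = 4443/(-1083/7) = 4443*(-7/1083) = -10367/361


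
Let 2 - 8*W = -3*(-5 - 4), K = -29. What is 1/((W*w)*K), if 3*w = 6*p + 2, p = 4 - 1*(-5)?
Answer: 3/5075 ≈ 0.00059113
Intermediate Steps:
W = -25/8 (W = ¼ - (-3)*(-5 - 4)/8 = ¼ - (-3)*(-9)/8 = ¼ - ⅛*27 = ¼ - 27/8 = -25/8 ≈ -3.1250)
p = 9 (p = 4 + 5 = 9)
w = 56/3 (w = (6*9 + 2)/3 = (54 + 2)/3 = (⅓)*56 = 56/3 ≈ 18.667)
1/((W*w)*K) = 1/(-25/8*56/3*(-29)) = 1/(-175/3*(-29)) = 1/(5075/3) = 3/5075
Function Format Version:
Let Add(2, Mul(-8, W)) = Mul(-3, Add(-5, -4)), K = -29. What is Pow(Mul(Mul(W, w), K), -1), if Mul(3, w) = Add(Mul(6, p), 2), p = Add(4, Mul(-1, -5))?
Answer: Rational(3, 5075) ≈ 0.00059113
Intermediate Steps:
W = Rational(-25, 8) (W = Add(Rational(1, 4), Mul(Rational(-1, 8), Mul(-3, Add(-5, -4)))) = Add(Rational(1, 4), Mul(Rational(-1, 8), Mul(-3, -9))) = Add(Rational(1, 4), Mul(Rational(-1, 8), 27)) = Add(Rational(1, 4), Rational(-27, 8)) = Rational(-25, 8) ≈ -3.1250)
p = 9 (p = Add(4, 5) = 9)
w = Rational(56, 3) (w = Mul(Rational(1, 3), Add(Mul(6, 9), 2)) = Mul(Rational(1, 3), Add(54, 2)) = Mul(Rational(1, 3), 56) = Rational(56, 3) ≈ 18.667)
Pow(Mul(Mul(W, w), K), -1) = Pow(Mul(Mul(Rational(-25, 8), Rational(56, 3)), -29), -1) = Pow(Mul(Rational(-175, 3), -29), -1) = Pow(Rational(5075, 3), -1) = Rational(3, 5075)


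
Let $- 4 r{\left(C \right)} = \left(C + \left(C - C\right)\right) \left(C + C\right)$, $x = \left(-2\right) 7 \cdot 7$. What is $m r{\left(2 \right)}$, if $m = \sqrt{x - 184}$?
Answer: $- 2 i \sqrt{282} \approx - 33.586 i$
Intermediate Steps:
$x = -98$ ($x = \left(-14\right) 7 = -98$)
$r{\left(C \right)} = - \frac{C^{2}}{2}$ ($r{\left(C \right)} = - \frac{\left(C + \left(C - C\right)\right) \left(C + C\right)}{4} = - \frac{\left(C + 0\right) 2 C}{4} = - \frac{C 2 C}{4} = - \frac{2 C^{2}}{4} = - \frac{C^{2}}{2}$)
$m = i \sqrt{282}$ ($m = \sqrt{-98 - 184} = \sqrt{-282} = i \sqrt{282} \approx 16.793 i$)
$m r{\left(2 \right)} = i \sqrt{282} \left(- \frac{2^{2}}{2}\right) = i \sqrt{282} \left(\left(- \frac{1}{2}\right) 4\right) = i \sqrt{282} \left(-2\right) = - 2 i \sqrt{282}$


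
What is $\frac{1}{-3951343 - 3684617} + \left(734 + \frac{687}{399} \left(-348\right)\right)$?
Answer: $\frac{136912762667}{1015582680} \approx 134.81$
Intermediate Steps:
$\frac{1}{-3951343 - 3684617} + \left(734 + \frac{687}{399} \left(-348\right)\right) = \frac{1}{-7635960} + \left(734 + 687 \cdot \frac{1}{399} \left(-348\right)\right) = - \frac{1}{7635960} + \left(734 + \frac{229}{133} \left(-348\right)\right) = - \frac{1}{7635960} + \left(734 - \frac{79692}{133}\right) = - \frac{1}{7635960} + \frac{17930}{133} = \frac{136912762667}{1015582680}$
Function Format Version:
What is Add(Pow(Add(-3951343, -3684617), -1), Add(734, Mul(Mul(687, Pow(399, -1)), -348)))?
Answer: Rational(136912762667, 1015582680) ≈ 134.81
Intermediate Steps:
Add(Pow(Add(-3951343, -3684617), -1), Add(734, Mul(Mul(687, Pow(399, -1)), -348))) = Add(Pow(-7635960, -1), Add(734, Mul(Mul(687, Rational(1, 399)), -348))) = Add(Rational(-1, 7635960), Add(734, Mul(Rational(229, 133), -348))) = Add(Rational(-1, 7635960), Add(734, Rational(-79692, 133))) = Add(Rational(-1, 7635960), Rational(17930, 133)) = Rational(136912762667, 1015582680)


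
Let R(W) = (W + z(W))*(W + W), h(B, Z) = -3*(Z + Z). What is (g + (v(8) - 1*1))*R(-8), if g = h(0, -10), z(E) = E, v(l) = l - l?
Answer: 15104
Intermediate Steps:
v(l) = 0
h(B, Z) = -6*Z
g = 60 (g = -6*(-10) = 60)
R(W) = 4*W² (R(W) = (W + W)*(W + W) = (2*W)*(2*W) = 4*W²)
(g + (v(8) - 1*1))*R(-8) = (60 + (0 - 1*1))*(4*(-8)²) = (60 + (0 - 1))*(4*64) = (60 - 1)*256 = 59*256 = 15104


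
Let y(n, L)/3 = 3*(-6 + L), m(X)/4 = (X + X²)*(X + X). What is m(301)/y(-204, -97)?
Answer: -218892016/927 ≈ -2.3613e+5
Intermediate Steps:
m(X) = 8*X*(X + X²) (m(X) = 4*((X + X²)*(X + X)) = 4*((X + X²)*(2*X)) = 4*(2*X*(X + X²)) = 8*X*(X + X²))
y(n, L) = -54 + 9*L (y(n, L) = 3*(3*(-6 + L)) = 3*(-18 + 3*L) = -54 + 9*L)
m(301)/y(-204, -97) = (8*301²*(1 + 301))/(-54 + 9*(-97)) = (8*90601*302)/(-54 - 873) = 218892016/(-927) = 218892016*(-1/927) = -218892016/927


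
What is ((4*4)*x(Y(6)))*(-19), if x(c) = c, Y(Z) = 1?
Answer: -304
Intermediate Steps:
((4*4)*x(Y(6)))*(-19) = ((4*4)*1)*(-19) = (16*1)*(-19) = 16*(-19) = -304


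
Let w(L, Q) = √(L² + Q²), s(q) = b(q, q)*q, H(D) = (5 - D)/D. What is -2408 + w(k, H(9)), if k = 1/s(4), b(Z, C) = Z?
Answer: -2408 + √4177/144 ≈ -2407.6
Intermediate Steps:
H(D) = (5 - D)/D
s(q) = q² (s(q) = q*q = q²)
k = 1/16 (k = 1/(4²) = 1/16 ≈ 0.062500)
-2408 + w(k, H(9)) = -2408 + √((1/16)² + ((5 - 1*9)/9)²) = -2408 + √(1/256 + ((5 - 9)/9)²) = -2408 + √(1/256 + ((⅑)*(-4))²) = -2408 + √(1/256 + (-4/9)²) = -2408 + √(1/256 + 16/81) = -2408 + √(4177/20736) = -2408 + √4177/144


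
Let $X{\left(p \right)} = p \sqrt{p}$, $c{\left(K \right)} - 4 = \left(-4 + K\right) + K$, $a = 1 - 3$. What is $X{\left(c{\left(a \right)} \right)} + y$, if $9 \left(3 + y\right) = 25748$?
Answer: $\frac{25721}{9} - 8 i \approx 2857.9 - 8.0 i$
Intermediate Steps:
$y = \frac{25721}{9}$ ($y = -3 + \frac{1}{9} \cdot 25748 = -3 + \frac{25748}{9} = \frac{25721}{9} \approx 2857.9$)
$a = -2$ ($a = 1 - 3 = -2$)
$c{\left(K \right)} = 2 K$ ($c{\left(K \right)} = 4 + \left(\left(-4 + K\right) + K\right) = 4 + \left(-4 + 2 K\right) = 2 K$)
$X{\left(p \right)} = p^{\frac{3}{2}}$
$X{\left(c{\left(a \right)} \right)} + y = \left(2 \left(-2\right)\right)^{\frac{3}{2}} + \frac{25721}{9} = \left(-4\right)^{\frac{3}{2}} + \frac{25721}{9} = - 8 i + \frac{25721}{9} = \frac{25721}{9} - 8 i$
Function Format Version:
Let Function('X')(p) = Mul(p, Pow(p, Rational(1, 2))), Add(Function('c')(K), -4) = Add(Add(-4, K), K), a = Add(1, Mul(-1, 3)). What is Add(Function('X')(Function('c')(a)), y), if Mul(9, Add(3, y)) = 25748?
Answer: Add(Rational(25721, 9), Mul(-8, I)) ≈ Add(2857.9, Mul(-8.0000, I))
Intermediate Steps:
y = Rational(25721, 9) (y = Add(-3, Mul(Rational(1, 9), 25748)) = Add(-3, Rational(25748, 9)) = Rational(25721, 9) ≈ 2857.9)
a = -2 (a = Add(1, -3) = -2)
Function('c')(K) = Mul(2, K) (Function('c')(K) = Add(4, Add(Add(-4, K), K)) = Add(4, Add(-4, Mul(2, K))) = Mul(2, K))
Function('X')(p) = Pow(p, Rational(3, 2))
Add(Function('X')(Function('c')(a)), y) = Add(Pow(Mul(2, -2), Rational(3, 2)), Rational(25721, 9)) = Add(Pow(-4, Rational(3, 2)), Rational(25721, 9)) = Add(Mul(-8, I), Rational(25721, 9)) = Add(Rational(25721, 9), Mul(-8, I))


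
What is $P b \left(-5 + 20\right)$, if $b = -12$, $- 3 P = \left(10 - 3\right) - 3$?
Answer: $240$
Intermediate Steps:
$P = - \frac{4}{3}$ ($P = - \frac{\left(10 - 3\right) - 3}{3} = - \frac{7 - 3}{3} = \left(- \frac{1}{3}\right) 4 = - \frac{4}{3} \approx -1.3333$)
$P b \left(-5 + 20\right) = \left(- \frac{4}{3}\right) \left(-12\right) \left(-5 + 20\right) = 16 \cdot 15 = 240$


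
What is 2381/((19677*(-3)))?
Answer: -2381/59031 ≈ -0.040335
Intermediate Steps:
2381/((19677*(-3))) = 2381/(-59031) = 2381*(-1/59031) = -2381/59031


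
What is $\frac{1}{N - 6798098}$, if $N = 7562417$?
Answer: $\frac{1}{764319} \approx 1.3084 \cdot 10^{-6}$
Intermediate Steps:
$\frac{1}{N - 6798098} = \frac{1}{7562417 - 6798098} = \frac{1}{764319}$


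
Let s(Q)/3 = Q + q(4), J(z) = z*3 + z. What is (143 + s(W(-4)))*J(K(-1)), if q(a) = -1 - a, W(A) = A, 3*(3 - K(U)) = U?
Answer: 4640/3 ≈ 1546.7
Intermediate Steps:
K(U) = 3 - U/3
J(z) = 4*z (J(z) = 3*z + z = 4*z)
s(Q) = -15 + 3*Q (s(Q) = 3*(Q + (-1 - 1*4)) = 3*(Q + (-1 - 4)) = 3*(Q - 5) = 3*(-5 + Q) = -15 + 3*Q)
(143 + s(W(-4)))*J(K(-1)) = (143 + (-15 + 3*(-4)))*(4*(3 - ⅓*(-1))) = (143 + (-15 - 12))*(4*(3 + ⅓)) = (143 - 27)*(4*(10/3)) = 116*(40/3) = 4640/3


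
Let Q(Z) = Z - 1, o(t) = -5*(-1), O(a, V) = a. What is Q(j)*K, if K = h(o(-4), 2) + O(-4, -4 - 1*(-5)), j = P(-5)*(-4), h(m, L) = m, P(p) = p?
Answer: 19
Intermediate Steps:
o(t) = 5
j = 20 (j = -5*(-4) = 20)
Q(Z) = -1 + Z
K = 1 (K = 5 - 4 = 1)
Q(j)*K = (-1 + 20)*1 = 19*1 = 19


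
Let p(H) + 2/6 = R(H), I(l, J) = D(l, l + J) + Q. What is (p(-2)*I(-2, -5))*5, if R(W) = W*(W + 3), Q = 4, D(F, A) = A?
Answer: 35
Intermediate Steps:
I(l, J) = 4 + J + l (I(l, J) = (l + J) + 4 = (J + l) + 4 = 4 + J + l)
R(W) = W*(3 + W)
p(H) = -⅓ + H*(3 + H)
(p(-2)*I(-2, -5))*5 = ((-⅓ - 2*(3 - 2))*(4 - 5 - 2))*5 = ((-⅓ - 2*1)*(-3))*5 = ((-⅓ - 2)*(-3))*5 = -7/3*(-3)*5 = 7*5 = 35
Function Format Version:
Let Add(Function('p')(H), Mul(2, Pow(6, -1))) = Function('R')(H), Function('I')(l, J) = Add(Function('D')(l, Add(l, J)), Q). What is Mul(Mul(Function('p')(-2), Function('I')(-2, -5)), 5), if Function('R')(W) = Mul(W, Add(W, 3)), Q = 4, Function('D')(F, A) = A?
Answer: 35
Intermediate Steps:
Function('I')(l, J) = Add(4, J, l) (Function('I')(l, J) = Add(Add(l, J), 4) = Add(Add(J, l), 4) = Add(4, J, l))
Function('R')(W) = Mul(W, Add(3, W))
Function('p')(H) = Add(Rational(-1, 3), Mul(H, Add(3, H)))
Mul(Mul(Function('p')(-2), Function('I')(-2, -5)), 5) = Mul(Mul(Add(Rational(-1, 3), Mul(-2, Add(3, -2))), Add(4, -5, -2)), 5) = Mul(Mul(Add(Rational(-1, 3), Mul(-2, 1)), -3), 5) = Mul(Mul(Add(Rational(-1, 3), -2), -3), 5) = Mul(Mul(Rational(-7, 3), -3), 5) = Mul(7, 5) = 35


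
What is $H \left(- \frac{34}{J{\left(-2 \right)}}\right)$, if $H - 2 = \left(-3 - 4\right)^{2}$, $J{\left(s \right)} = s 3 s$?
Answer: $- \frac{289}{2} \approx -144.5$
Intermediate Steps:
$J{\left(s \right)} = 3 s^{2}$ ($J{\left(s \right)} = 3 s s = 3 s^{2}$)
$H = 51$ ($H = 2 + \left(-3 - 4\right)^{2} = 2 + \left(-7\right)^{2} = 2 + 49 = 51$)
$H \left(- \frac{34}{J{\left(-2 \right)}}\right) = 51 \left(- \frac{34}{3 \left(-2\right)^{2}}\right) = 51 \left(- \frac{34}{3 \cdot 4}\right) = 51 \left(- \frac{34}{12}\right) = 51 \left(\left(-34\right) \frac{1}{12}\right) = 51 \left(- \frac{17}{6}\right) = - \frac{289}{2}$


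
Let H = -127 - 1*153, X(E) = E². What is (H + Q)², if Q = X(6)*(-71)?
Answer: 8042896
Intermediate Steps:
Q = -2556 (Q = 6²*(-71) = 36*(-71) = -2556)
H = -280 (H = -127 - 153 = -280)
(H + Q)² = (-280 - 2556)² = (-2836)² = 8042896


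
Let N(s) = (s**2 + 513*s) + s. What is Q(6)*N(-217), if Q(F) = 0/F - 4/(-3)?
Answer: -85932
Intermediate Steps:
Q(F) = 4/3 (Q(F) = 0 - 4*(-1/3) = 0 + 4/3 = 4/3)
N(s) = s**2 + 514*s
Q(6)*N(-217) = 4*(-217*(514 - 217))/3 = 4*(-217*297)/3 = (4/3)*(-64449) = -85932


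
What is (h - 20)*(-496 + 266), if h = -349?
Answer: 84870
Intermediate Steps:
(h - 20)*(-496 + 266) = (-349 - 20)*(-496 + 266) = -369*(-230) = 84870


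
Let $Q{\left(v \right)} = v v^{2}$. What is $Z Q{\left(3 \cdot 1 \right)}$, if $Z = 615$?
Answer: $16605$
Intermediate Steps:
$Q{\left(v \right)} = v^{3}$
$Z Q{\left(3 \cdot 1 \right)} = 615 \left(3 \cdot 1\right)^{3} = 615 \cdot 3^{3} = 615 \cdot 27 = 16605$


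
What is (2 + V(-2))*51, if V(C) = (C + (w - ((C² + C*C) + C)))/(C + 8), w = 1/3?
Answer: 221/6 ≈ 36.833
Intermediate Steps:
w = ⅓ ≈ 0.33333
V(C) = (⅓ - 2*C²)/(8 + C) (V(C) = (C + (⅓ - ((C² + C*C) + C)))/(C + 8) = (C + (⅓ - ((C² + C²) + C)))/(8 + C) = (C + (⅓ - (2*C² + C)))/(8 + C) = (C + (⅓ - (C + 2*C²)))/(8 + C) = (C + (⅓ + (-C - 2*C²)))/(8 + C) = (C + (⅓ - C - 2*C²))/(8 + C) = (⅓ - 2*C²)/(8 + C))
(2 + V(-2))*51 = (2 + (1 - 6*(-2)²)/(3*(8 - 2)))*51 = (2 + (⅓)*(1 - 6*4)/6)*51 = (2 + (⅓)*(⅙)*(1 - 24))*51 = (2 + (⅓)*(⅙)*(-23))*51 = (2 - 23/18)*51 = (13/18)*51 = 221/6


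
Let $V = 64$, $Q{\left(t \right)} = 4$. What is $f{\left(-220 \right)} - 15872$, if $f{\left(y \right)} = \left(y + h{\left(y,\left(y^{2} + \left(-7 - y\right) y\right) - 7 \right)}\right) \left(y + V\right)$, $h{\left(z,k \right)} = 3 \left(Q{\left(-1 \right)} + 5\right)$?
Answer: $14236$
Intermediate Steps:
$h{\left(z,k \right)} = 27$ ($h{\left(z,k \right)} = 3 \left(4 + 5\right) = 3 \cdot 9 = 27$)
$f{\left(y \right)} = \left(27 + y\right) \left(64 + y\right)$ ($f{\left(y \right)} = \left(y + 27\right) \left(y + 64\right) = \left(27 + y\right) \left(64 + y\right)$)
$f{\left(-220 \right)} - 15872 = \left(1728 + \left(-220\right)^{2} + 91 \left(-220\right)\right) - 15872 = \left(1728 + 48400 - 20020\right) - 15872 = 30108 - 15872 = 14236$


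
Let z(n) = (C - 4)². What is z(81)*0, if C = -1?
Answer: 0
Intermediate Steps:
z(n) = 25 (z(n) = (-1 - 4)² = (-5)² = 25)
z(81)*0 = 25*0 = 0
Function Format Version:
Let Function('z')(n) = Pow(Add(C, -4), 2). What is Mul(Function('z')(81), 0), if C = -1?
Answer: 0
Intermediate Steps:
Function('z')(n) = 25 (Function('z')(n) = Pow(Add(-1, -4), 2) = Pow(-5, 2) = 25)
Mul(Function('z')(81), 0) = Mul(25, 0) = 0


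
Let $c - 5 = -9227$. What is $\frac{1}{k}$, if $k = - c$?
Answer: $\frac{1}{9222} \approx 0.00010844$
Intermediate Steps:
$c = -9222$ ($c = 5 - 9227 = -9222$)
$k = 9222$ ($k = \left(-1\right) \left(-9222\right) = 9222$)
$\frac{1}{k} = \frac{1}{9222}$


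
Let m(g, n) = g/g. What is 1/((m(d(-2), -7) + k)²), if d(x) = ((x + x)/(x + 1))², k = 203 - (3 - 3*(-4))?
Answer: 1/35721 ≈ 2.7995e-5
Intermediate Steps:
k = 188 (k = 203 - (3 + 12) = 203 - 1*15 = 203 - 15 = 188)
d(x) = 4*x²/(1 + x)² (d(x) = ((2*x)/(1 + x))² = (2*x/(1 + x))² = 4*x²/(1 + x)²)
m(g, n) = 1
1/((m(d(-2), -7) + k)²) = 1/((1 + 188)²) = 1/(189²) = 1/35721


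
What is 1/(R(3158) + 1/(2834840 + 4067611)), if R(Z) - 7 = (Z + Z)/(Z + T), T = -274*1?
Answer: 4976667171/45735641047 ≈ 0.10881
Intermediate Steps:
T = -274
R(Z) = 7 + 2*Z/(-274 + Z) (R(Z) = 7 + (Z + Z)/(Z - 274) = 7 + (2*Z)/(-274 + Z) = 7 + 2*Z/(-274 + Z))
1/(R(3158) + 1/(2834840 + 4067611)) = 1/((-1918 + 9*3158)/(-274 + 3158) + 1/(2834840 + 4067611)) = 1/((-1918 + 28422)/2884 + 1/6902451) = 1/((1/2884)*26504 + 1/6902451) = 1/(6626/721 + 1/6902451) = 1/(45735641047/4976667171) = 4976667171/45735641047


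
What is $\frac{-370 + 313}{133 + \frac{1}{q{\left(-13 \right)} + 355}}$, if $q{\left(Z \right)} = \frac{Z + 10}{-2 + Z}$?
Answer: $- \frac{101232}{236213} \approx -0.42856$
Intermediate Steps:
$q{\left(Z \right)} = \frac{10 + Z}{-2 + Z}$
$\frac{-370 + 313}{133 + \frac{1}{q{\left(-13 \right)} + 355}} = \frac{-370 + 313}{133 + \frac{1}{\frac{10 - 13}{-2 - 13} + 355}} = - \frac{57}{133 + \frac{1}{\frac{1}{-15} \left(-3\right) + 355}} = - \frac{57}{133 + \frac{1}{\left(- \frac{1}{15}\right) \left(-3\right) + 355}} = - \frac{57}{133 + \frac{1}{\frac{1}{5} + 355}} = - \frac{57}{133 + \frac{1}{\frac{1776}{5}}} = - \frac{57}{133 + \frac{5}{1776}} = - \frac{57}{\frac{236213}{1776}} = \left(-57\right) \frac{1776}{236213} = - \frac{101232}{236213}$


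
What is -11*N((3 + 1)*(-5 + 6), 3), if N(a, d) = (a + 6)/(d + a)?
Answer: -110/7 ≈ -15.714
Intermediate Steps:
N(a, d) = (6 + a)/(a + d)
-11*N((3 + 1)*(-5 + 6), 3) = -11*(6 + (3 + 1)*(-5 + 6))/((3 + 1)*(-5 + 6) + 3) = -11*(6 + 4*1)/(4*1 + 3) = -11*(6 + 4)/(4 + 3) = -11*10/7 = -110/7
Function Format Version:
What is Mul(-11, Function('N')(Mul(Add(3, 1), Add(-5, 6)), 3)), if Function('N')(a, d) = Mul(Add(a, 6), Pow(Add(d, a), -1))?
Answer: Rational(-110, 7) ≈ -15.714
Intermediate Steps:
Function('N')(a, d) = Mul(Pow(Add(a, d), -1), Add(6, a)) (Function('N')(a, d) = Mul(Add(6, a), Pow(Add(a, d), -1)) = Mul(Pow(Add(a, d), -1), Add(6, a)))
Mul(-11, Function('N')(Mul(Add(3, 1), Add(-5, 6)), 3)) = Mul(-11, Mul(Pow(Add(Mul(Add(3, 1), Add(-5, 6)), 3), -1), Add(6, Mul(Add(3, 1), Add(-5, 6))))) = Mul(-11, Mul(Pow(Add(Mul(4, 1), 3), -1), Add(6, Mul(4, 1)))) = Mul(-11, Mul(Pow(Add(4, 3), -1), Add(6, 4))) = Mul(-11, Mul(Pow(7, -1), 10)) = Mul(-11, Mul(Rational(1, 7), 10)) = Mul(-11, Rational(10, 7)) = Rational(-110, 7)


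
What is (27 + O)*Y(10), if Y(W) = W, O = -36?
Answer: -90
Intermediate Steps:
(27 + O)*Y(10) = (27 - 36)*10 = -9*10 = -90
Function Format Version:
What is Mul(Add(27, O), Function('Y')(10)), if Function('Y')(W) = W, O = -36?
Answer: -90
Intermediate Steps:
Mul(Add(27, O), Function('Y')(10)) = Mul(Add(27, -36), 10) = Mul(-9, 10) = -90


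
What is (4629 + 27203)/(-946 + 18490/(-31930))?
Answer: -101639576/3022427 ≈ -33.628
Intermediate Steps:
(4629 + 27203)/(-946 + 18490/(-31930)) = 31832/(-946 + 18490*(-1/31930)) = 31832/(-946 - 1849/3193) = 31832/(-3022427/3193) = 31832*(-3193/3022427) = -101639576/3022427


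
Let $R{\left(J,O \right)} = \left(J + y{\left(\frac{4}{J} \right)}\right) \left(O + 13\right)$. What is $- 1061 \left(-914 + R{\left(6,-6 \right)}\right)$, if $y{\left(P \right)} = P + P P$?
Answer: $\frac{8252458}{9} \approx 9.1694 \cdot 10^{5}$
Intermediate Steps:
$y{\left(P \right)} = P + P^{2}$
$R{\left(J,O \right)} = \left(13 + O\right) \left(J + \frac{4 \left(1 + \frac{4}{J}\right)}{J}\right)$ ($R{\left(J,O \right)} = \left(J + \frac{4}{J} \left(1 + \frac{4}{J}\right)\right) \left(O + 13\right) = \left(J + \frac{4 \left(1 + \frac{4}{J}\right)}{J}\right) \left(13 + O\right) = \left(13 + O\right) \left(J + \frac{4 \left(1 + \frac{4}{J}\right)}{J}\right)$)
$- 1061 \left(-914 + R{\left(6,-6 \right)}\right) = - 1061 \left(-914 + \frac{208 + 52 \cdot 6 + 6^{3} \left(13 - 6\right) + 4 \left(-6\right) \left(4 + 6\right)}{36}\right) = - 1061 \left(-914 + \frac{208 + 312 + 216 \cdot 7 + 4 \left(-6\right) 10}{36}\right) = - 1061 \left(-914 + \frac{208 + 312 + 1512 - 240}{36}\right) = - 1061 \left(-914 + \frac{1}{36} \cdot 1792\right) = - 1061 \left(-914 + \frac{448}{9}\right) = \left(-1061\right) \left(- \frac{7778}{9}\right) = \frac{8252458}{9}$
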